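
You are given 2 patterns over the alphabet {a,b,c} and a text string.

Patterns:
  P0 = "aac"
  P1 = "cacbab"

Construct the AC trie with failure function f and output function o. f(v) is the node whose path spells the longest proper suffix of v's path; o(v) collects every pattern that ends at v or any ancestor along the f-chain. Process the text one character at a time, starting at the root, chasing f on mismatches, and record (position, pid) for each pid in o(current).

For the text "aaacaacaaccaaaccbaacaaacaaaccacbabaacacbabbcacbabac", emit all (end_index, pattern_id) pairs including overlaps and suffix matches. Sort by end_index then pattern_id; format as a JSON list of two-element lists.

Construct AC machine:
Trie (insert patterns):
  0='ε' goto a→1 c→4
  1='a' goto a→2
  2='aa' goto c→3
  3='aac' goto ·  [P0 ends]
  4='c' goto a→5
  5='ca' goto c→6
  6='cac' goto b→7
  7='cacb' goto a→8
  8='cacba' goto b→9
  9='cacbab' goto ·  [P1 ends]

BFS fail/out derivation:
  fail(1) 'a': from fail(0)=0 chase 'a': 0 ⇒ 0;  out=∅∪out(0)=∅
  fail(4) 'c': from fail(0)=0 chase 'c': 0 ⇒ 0;  out=∅∪out(0)=∅
  fail(2) 'aa': from fail(1)=0 chase 'a': 0 ⇒ 1;  out=∅∪out(1)=∅
  fail(5) 'ca': from fail(4)=0 chase 'a': 0 ⇒ 1;  out=∅∪out(1)=∅
  fail(3) 'aac': from fail(2)=1 chase 'c': 1→0 ⇒ 4;  out={0}∪out(4)={0}
  fail(6) 'cac': from fail(5)=1 chase 'c': 1→0 ⇒ 4;  out=∅∪out(4)=∅
  fail(7) 'cacb': from fail(6)=4 chase 'b': 4→0 ⇒ 0;  out=∅∪out(0)=∅
  fail(8) 'cacba': from fail(7)=0 chase 'a': 0 ⇒ 1;  out=∅∪out(1)=∅
  fail(9) 'cacbab': from fail(8)=1 chase 'b': 1→0 ⇒ 0;  out={1}∪out(0)={1}

Text stream:
pos 0 'a': at 1
pos 1 'a': at 2
pos 2 'a': at 2 (via fail)
pos 3 'c': at 3  → match P0@[1:3]
pos 4 'a': at 5 (via fail)
pos 5 'a': at 2 (via fail)
pos 6 'c': at 3  → match P0@[4:6]
pos 7 'a': at 5 (via fail)
pos 8 'a': at 2 (via fail)
pos 9 'c': at 3  → match P0@[7:9]
pos 10 'c': at 4 (via fail)
pos 11 'a': at 5
pos 12 'a': at 2 (via fail)
pos 13 'a': at 2 (via fail)
pos 14 'c': at 3  → match P0@[12:14]
pos 15 'c': at 4 (via fail)
pos 16 'b': at 0 (via fail)
pos 17 'a': at 1
pos 18 'a': at 2
pos 19 'c': at 3  → match P0@[17:19]
pos 20 'a': at 5 (via fail)
pos 21 'a': at 2 (via fail)
pos 22 'a': at 2 (via fail)
pos 23 'c': at 3  → match P0@[21:23]
pos 24 'a': at 5 (via fail)
pos 25 'a': at 2 (via fail)
pos 26 'a': at 2 (via fail)
pos 27 'c': at 3  → match P0@[25:27]
pos 28 'c': at 4 (via fail)
pos 29 'a': at 5
pos 30 'c': at 6
pos 31 'b': at 7
pos 32 'a': at 8
pos 33 'b': at 9  → match P1@[28:33]
pos 34 'a': at 1 (via fail)
pos 35 'a': at 2
pos 36 'c': at 3  → match P0@[34:36]
pos 37 'a': at 5 (via fail)
pos 38 'c': at 6
pos 39 'b': at 7
pos 40 'a': at 8
pos 41 'b': at 9  → match P1@[36:41]
pos 42 'b': at 0 (via fail)
pos 43 'c': at 4
pos 44 'a': at 5
pos 45 'c': at 6
pos 46 'b': at 7
pos 47 'a': at 8
pos 48 'b': at 9  → match P1@[43:48]
pos 49 'a': at 1 (via fail)
pos 50 'c': at 4 (via fail)

Result: [[3,0],[6,0],[9,0],[14,0],[19,0],[23,0],[27,0],[33,1],[36,0],[41,1],[48,1]]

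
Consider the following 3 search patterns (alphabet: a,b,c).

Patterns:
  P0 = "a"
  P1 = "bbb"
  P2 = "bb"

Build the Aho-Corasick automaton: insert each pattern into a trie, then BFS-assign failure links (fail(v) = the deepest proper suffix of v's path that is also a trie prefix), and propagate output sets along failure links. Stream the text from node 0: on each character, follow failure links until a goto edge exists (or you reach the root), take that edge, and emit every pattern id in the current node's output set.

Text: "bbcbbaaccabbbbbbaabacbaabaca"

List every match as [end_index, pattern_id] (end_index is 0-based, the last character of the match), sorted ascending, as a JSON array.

Build:
Trie nodes:
  0='ε' goto a→1 b→2
  1='a' goto ·  ←P0
  2='b' goto b→3
  3='bb' goto b→4  ←P2
  4='bbb' goto ·  ←P1

BFS fail/out derivation:
  fail(1) 'a': from fail(0)=0 chase 'a': 0 ⇒ 0;  out={0}∪out(0)={0}
  fail(2) 'b': from fail(0)=0 chase 'b': 0 ⇒ 0;  out=∅∪out(0)=∅
  fail(3) 'bb': from fail(2)=0 chase 'b': 0 ⇒ 2;  out={2}∪out(2)={2}
  fail(4) 'bbb': from fail(3)=2 chase 'b': 2 ⇒ 3;  out={1}∪out(3)={1,2}

Run:
[0] read 'b'  n0⇒n2
[1] read 'b'  n2⇒n3  ** P2@[0:1]
[2] read 'c'  n3⇒n0 ·f
[3] read 'b'  n0⇒n2
[4] read 'b'  n2⇒n3  ** P2@[3:4]
[5] read 'a'  n3⇒n1 ·f  ** P0@[5:5]
[6] read 'a'  n1⇒n1 ·f  ** P0@[6:6]
[7] read 'c'  n1⇒n0 ·f
[8] read 'c'  n0⇒n0
[9] read 'a'  n0⇒n1  ** P0@[9:9]
[10] read 'b'  n1⇒n2 ·f
[11] read 'b'  n2⇒n3  ** P2@[10:11]
[12] read 'b'  n3⇒n4  ** P1@[10:12],P2@[11:12]
[13] read 'b'  n4⇒n4 ·f  ** P1@[11:13],P2@[12:13]
[14] read 'b'  n4⇒n4 ·f  ** P1@[12:14],P2@[13:14]
[15] read 'b'  n4⇒n4 ·f  ** P1@[13:15],P2@[14:15]
[16] read 'a'  n4⇒n1 ·f  ** P0@[16:16]
[17] read 'a'  n1⇒n1 ·f  ** P0@[17:17]
[18] read 'b'  n1⇒n2 ·f
[19] read 'a'  n2⇒n1 ·f  ** P0@[19:19]
[20] read 'c'  n1⇒n0 ·f
[21] read 'b'  n0⇒n2
[22] read 'a'  n2⇒n1 ·f  ** P0@[22:22]
[23] read 'a'  n1⇒n1 ·f  ** P0@[23:23]
[24] read 'b'  n1⇒n2 ·f
[25] read 'a'  n2⇒n1 ·f  ** P0@[25:25]
[26] read 'c'  n1⇒n0 ·f
[27] read 'a'  n0⇒n1  ** P0@[27:27]

All matches (sorted): [[1,2],[4,2],[5,0],[6,0],[9,0],[11,2],[12,1],[12,2],[13,1],[13,2],[14,1],[14,2],[15,1],[15,2],[16,0],[17,0],[19,0],[22,0],[23,0],[25,0],[27,0]]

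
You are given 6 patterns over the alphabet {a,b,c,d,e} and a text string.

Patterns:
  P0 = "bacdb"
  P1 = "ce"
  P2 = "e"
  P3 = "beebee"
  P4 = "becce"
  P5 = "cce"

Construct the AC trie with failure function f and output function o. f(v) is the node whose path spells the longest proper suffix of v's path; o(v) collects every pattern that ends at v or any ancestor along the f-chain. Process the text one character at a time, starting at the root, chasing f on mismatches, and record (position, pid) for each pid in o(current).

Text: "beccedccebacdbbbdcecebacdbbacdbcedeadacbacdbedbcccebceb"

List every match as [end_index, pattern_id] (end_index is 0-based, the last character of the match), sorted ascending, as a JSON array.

Build automaton:
Trie nodes:
  n0 'ε': b→1 c→6 e→8
  n1 'b': a→2 e→9
  n2 'ba': c→3
  n3 'bac': d→4
  n4 'bacd': b→5
  n5 'bacdb': ·  ←P0
  n6 'c': c→17 e→7
  n7 'ce': ·  ←P1
  n8 'e': ·  ←P2
  n9 'be': c→14 e→10
  n10 'bee': b→11
  n11 'beeb': e→12
  n12 'beebe': e→13
  n13 'beebee': ·  ←P3
  n14 'bec': c→15
  n15 'becc': e→16
  n16 'becce': ·  ←P4
  n17 'cc': e→18
  n18 'cce': ·  ←P5

Failure links (BFS by depth):
  fail(1) 'b': from fail(0)=0 chase 'b': 0 ⇒ 0;  out=∅∪out(0)=∅
  fail(6) 'c': from fail(0)=0 chase 'c': 0 ⇒ 0;  out=∅∪out(0)=∅
  fail(8) 'e': from fail(0)=0 chase 'e': 0 ⇒ 0;  out={2}∪out(0)={2}
  fail(2) 'ba': from fail(1)=0 chase 'a': 0 ⇒ 0;  out=∅∪out(0)=∅
  fail(7) 'ce': from fail(6)=0 chase 'e': 0 ⇒ 8;  out={1}∪out(8)={1,2}
  fail(9) 'be': from fail(1)=0 chase 'e': 0 ⇒ 8;  out=∅∪out(8)={2}
  fail(17) 'cc': from fail(6)=0 chase 'c': 0 ⇒ 6;  out=∅∪out(6)=∅
  fail(3) 'bac': from fail(2)=0 chase 'c': 0 ⇒ 6;  out=∅∪out(6)=∅
  fail(10) 'bee': from fail(9)=8 chase 'e': 8→0 ⇒ 8;  out=∅∪out(8)={2}
  fail(14) 'bec': from fail(9)=8 chase 'c': 8→0 ⇒ 6;  out=∅∪out(6)=∅
  fail(18) 'cce': from fail(17)=6 chase 'e': 6 ⇒ 7;  out={5}∪out(7)={1,2,5}
  fail(4) 'bacd': from fail(3)=6 chase 'd': 6→0 ⇒ 0;  out=∅∪out(0)=∅
  fail(11) 'beeb': from fail(10)=8 chase 'b': 8→0 ⇒ 1;  out=∅∪out(1)=∅
  fail(15) 'becc': from fail(14)=6 chase 'c': 6 ⇒ 17;  out=∅∪out(17)=∅
  fail(5) 'bacdb': from fail(4)=0 chase 'b': 0 ⇒ 1;  out={0}∪out(1)={0}
  fail(12) 'beebe': from fail(11)=1 chase 'e': 1 ⇒ 9;  out=∅∪out(9)={2}
  fail(16) 'becce': from fail(15)=17 chase 'e': 17 ⇒ 18;  out={4}∪out(18)={1,2,4,5}
  fail(13) 'beebee': from fail(12)=9 chase 'e': 9 ⇒ 10;  out={3}∪out(10)={2,3}

Text stream:
[0] read 'b'  n0⇒n1
[1] read 'e'  n1⇒n9  emit P2@[1:1]
[2] read 'c'  n9⇒n14
[3] read 'c'  n14⇒n15
[4] read 'e'  n15⇒n16  emit P1@[3:4],P2@[4:4],P4@[0:4],P5@[2:4]
[5] read 'd'  n16⇒n0 (via fail)
[6] read 'c'  n0⇒n6
[7] read 'c'  n6⇒n17
[8] read 'e'  n17⇒n18  emit P1@[7:8],P2@[8:8],P5@[6:8]
[9] read 'b'  n18⇒n1 (via fail)
[10] read 'a'  n1⇒n2
[11] read 'c'  n2⇒n3
[12] read 'd'  n3⇒n4
[13] read 'b'  n4⇒n5  emit P0@[9:13]
[14] read 'b'  n5⇒n1 (via fail)
[15] read 'b'  n1⇒n1 (via fail)
[16] read 'd'  n1⇒n0 (via fail)
[17] read 'c'  n0⇒n6
[18] read 'e'  n6⇒n7  emit P1@[17:18],P2@[18:18]
[19] read 'c'  n7⇒n6 (via fail)
[20] read 'e'  n6⇒n7  emit P1@[19:20],P2@[20:20]
[21] read 'b'  n7⇒n1 (via fail)
[22] read 'a'  n1⇒n2
[23] read 'c'  n2⇒n3
[24] read 'd'  n3⇒n4
[25] read 'b'  n4⇒n5  emit P0@[21:25]
[26] read 'b'  n5⇒n1 (via fail)
[27] read 'a'  n1⇒n2
[28] read 'c'  n2⇒n3
[29] read 'd'  n3⇒n4
[30] read 'b'  n4⇒n5  emit P0@[26:30]
[31] read 'c'  n5⇒n6 (via fail)
[32] read 'e'  n6⇒n7  emit P1@[31:32],P2@[32:32]
[33] read 'd'  n7⇒n0 (via fail)
[34] read 'e'  n0⇒n8  emit P2@[34:34]
[35] read 'a'  n8⇒n0 (via fail)
[36] read 'd'  n0⇒n0
[37] read 'a'  n0⇒n0
[38] read 'c'  n0⇒n6
[39] read 'b'  n6⇒n1 (via fail)
[40] read 'a'  n1⇒n2
[41] read 'c'  n2⇒n3
[42] read 'd'  n3⇒n4
[43] read 'b'  n4⇒n5  emit P0@[39:43]
[44] read 'e'  n5⇒n9 (via fail)  emit P2@[44:44]
[45] read 'd'  n9⇒n0 (via fail)
[46] read 'b'  n0⇒n1
[47] read 'c'  n1⇒n6 (via fail)
[48] read 'c'  n6⇒n17
[49] read 'c'  n17⇒n17 (via fail)
[50] read 'e'  n17⇒n18  emit P1@[49:50],P2@[50:50],P5@[48:50]
[51] read 'b'  n18⇒n1 (via fail)
[52] read 'c'  n1⇒n6 (via fail)
[53] read 'e'  n6⇒n7  emit P1@[52:53],P2@[53:53]
[54] read 'b'  n7⇒n1 (via fail)

Matches: [[1,2],[4,1],[4,2],[4,4],[4,5],[8,1],[8,2],[8,5],[13,0],[18,1],[18,2],[20,1],[20,2],[25,0],[30,0],[32,1],[32,2],[34,2],[43,0],[44,2],[50,1],[50,2],[50,5],[53,1],[53,2]]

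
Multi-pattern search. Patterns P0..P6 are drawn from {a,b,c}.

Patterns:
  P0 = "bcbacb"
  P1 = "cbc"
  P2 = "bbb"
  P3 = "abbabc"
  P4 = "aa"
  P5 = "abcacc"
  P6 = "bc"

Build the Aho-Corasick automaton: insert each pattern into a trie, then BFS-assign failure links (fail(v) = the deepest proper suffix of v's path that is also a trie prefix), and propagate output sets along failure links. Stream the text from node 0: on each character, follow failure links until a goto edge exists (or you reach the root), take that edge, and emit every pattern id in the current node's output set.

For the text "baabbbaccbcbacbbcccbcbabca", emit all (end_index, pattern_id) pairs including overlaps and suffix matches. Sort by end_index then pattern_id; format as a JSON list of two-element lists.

Build automaton:
Trie (insert patterns):
  0='ε' goto a→12 b→1 c→7
  1='b' goto b→10 c→2
  2='bc' goto b→3  ←P6
  3='bcb' goto a→4
  4='bcba' goto c→5
  5='bcbac' goto b→6
  6='bcbacb' goto ·  ←P0
  7='c' goto b→8
  8='cb' goto c→9
  9='cbc' goto ·  ←P1
  10='bb' goto b→11
  11='bbb' goto ·  ←P2
  12='a' goto a→18 b→13
  13='ab' goto b→14 c→19
  14='abb' goto a→15
  15='abba' goto b→16
  16='abbab' goto c→17
  17='abbabc' goto ·  ←P3
  18='aa' goto ·  ←P4
  19='abc' goto a→20
  20='abca' goto c→21
  21='abcac' goto c→22
  22='abcacc' goto ·  ←P5

BFS fail/out derivation:
  fail(1) 'b': from fail(0)=0 chase 'b': 0 ⇒ 0;  out=∅∪out(0)=∅
  fail(7) 'c': from fail(0)=0 chase 'c': 0 ⇒ 0;  out=∅∪out(0)=∅
  fail(12) 'a': from fail(0)=0 chase 'a': 0 ⇒ 0;  out=∅∪out(0)=∅
  fail(2) 'bc': from fail(1)=0 chase 'c': 0 ⇒ 7;  out={6}∪out(7)={6}
  fail(8) 'cb': from fail(7)=0 chase 'b': 0 ⇒ 1;  out=∅∪out(1)=∅
  fail(10) 'bb': from fail(1)=0 chase 'b': 0 ⇒ 1;  out=∅∪out(1)=∅
  fail(13) 'ab': from fail(12)=0 chase 'b': 0 ⇒ 1;  out=∅∪out(1)=∅
  fail(18) 'aa': from fail(12)=0 chase 'a': 0 ⇒ 12;  out={4}∪out(12)={4}
  fail(3) 'bcb': from fail(2)=7 chase 'b': 7 ⇒ 8;  out=∅∪out(8)=∅
  fail(9) 'cbc': from fail(8)=1 chase 'c': 1 ⇒ 2;  out={1}∪out(2)={1,6}
  fail(11) 'bbb': from fail(10)=1 chase 'b': 1 ⇒ 10;  out={2}∪out(10)={2}
  fail(14) 'abb': from fail(13)=1 chase 'b': 1 ⇒ 10;  out=∅∪out(10)=∅
  fail(19) 'abc': from fail(13)=1 chase 'c': 1 ⇒ 2;  out=∅∪out(2)={6}
  fail(4) 'bcba': from fail(3)=8 chase 'a': 8→1→0 ⇒ 12;  out=∅∪out(12)=∅
  fail(15) 'abba': from fail(14)=10 chase 'a': 10→1→0 ⇒ 12;  out=∅∪out(12)=∅
  fail(20) 'abca': from fail(19)=2 chase 'a': 2→7→0 ⇒ 12;  out=∅∪out(12)=∅
  fail(5) 'bcbac': from fail(4)=12 chase 'c': 12→0 ⇒ 7;  out=∅∪out(7)=∅
  fail(16) 'abbab': from fail(15)=12 chase 'b': 12 ⇒ 13;  out=∅∪out(13)=∅
  fail(21) 'abcac': from fail(20)=12 chase 'c': 12→0 ⇒ 7;  out=∅∪out(7)=∅
  fail(6) 'bcbacb': from fail(5)=7 chase 'b': 7 ⇒ 8;  out={0}∪out(8)={0}
  fail(17) 'abbabc': from fail(16)=13 chase 'c': 13 ⇒ 19;  out={3}∪out(19)={3,6}
  fail(22) 'abcacc': from fail(21)=7 chase 'c': 7→0 ⇒ 7;  out={5}∪out(7)={5}

Scan:
i=0 'b': node 0→1
i=1 'a': node 1→12 (via fail)
i=2 'a': node 12→18  ** P4@[1:2]
i=3 'b': node 18→13 (via fail)
i=4 'b': node 13→14
i=5 'b': node 14→11 (via fail)  ** P2@[3:5]
i=6 'a': node 11→12 (via fail)
i=7 'c': node 12→7 (via fail)
i=8 'c': node 7→7 (via fail)
i=9 'b': node 7→8
i=10 'c': node 8→9  ** P1@[8:10],P6@[9:10]
i=11 'b': node 9→3 (via fail)
i=12 'a': node 3→4
i=13 'c': node 4→5
i=14 'b': node 5→6  ** P0@[9:14]
i=15 'b': node 6→10 (via fail)
i=16 'c': node 10→2 (via fail)  ** P6@[15:16]
i=17 'c': node 2→7 (via fail)
i=18 'c': node 7→7 (via fail)
i=19 'b': node 7→8
i=20 'c': node 8→9  ** P1@[18:20],P6@[19:20]
i=21 'b': node 9→3 (via fail)
i=22 'a': node 3→4
i=23 'b': node 4→13 (via fail)
i=24 'c': node 13→19  ** P6@[23:24]
i=25 'a': node 19→20

Result: [[2,4],[5,2],[10,1],[10,6],[14,0],[16,6],[20,1],[20,6],[24,6]]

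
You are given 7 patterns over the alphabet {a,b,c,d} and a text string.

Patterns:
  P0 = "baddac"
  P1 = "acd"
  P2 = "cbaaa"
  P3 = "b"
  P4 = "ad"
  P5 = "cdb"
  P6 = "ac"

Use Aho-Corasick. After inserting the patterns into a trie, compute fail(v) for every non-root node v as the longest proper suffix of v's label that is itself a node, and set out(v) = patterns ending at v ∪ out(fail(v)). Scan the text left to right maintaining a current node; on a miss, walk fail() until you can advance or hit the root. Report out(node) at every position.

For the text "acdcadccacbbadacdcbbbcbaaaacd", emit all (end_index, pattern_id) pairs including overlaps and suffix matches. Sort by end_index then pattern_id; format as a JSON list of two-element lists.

Construct AC machine:
Trie nodes:
  0='ε' goto a→7 b→1 c→10
  1='b' goto a→2  [P3 ends]
  2='ba' goto d→3
  3='bad' goto d→4
  4='badd' goto a→5
  5='badda' goto c→6
  6='baddac' goto ·  [P0 ends]
  7='a' goto c→8 d→15
  8='ac' goto d→9  [P6 ends]
  9='acd' goto ·  [P1 ends]
  10='c' goto b→11 d→16
  11='cb' goto a→12
  12='cba' goto a→13
  13='cbaa' goto a→14
  14='cbaaa' goto ·  [P2 ends]
  15='ad' goto ·  [P4 ends]
  16='cd' goto b→17
  17='cdb' goto ·  [P5 ends]

Failure links (BFS by depth):
  n1('b'): parent n0 fail=0; on 'b' 0 → fail=0;  out {3}∪∅={3}
  n7('a'): parent n0 fail=0; on 'a' 0 → fail=0;  out ∅∪∅=∅
  n10('c'): parent n0 fail=0; on 'c' 0 → fail=0;  out ∅∪∅=∅
  n2('ba'): parent n1 fail=0; on 'a' 0 → fail=7;  out ∅∪∅=∅
  n8('ac'): parent n7 fail=0; on 'c' 0 → fail=10;  out {6}∪∅={6}
  n11('cb'): parent n10 fail=0; on 'b' 0 → fail=1;  out ∅∪{3}={3}
  n15('ad'): parent n7 fail=0; on 'd' 0 → fail=0;  out {4}∪∅={4}
  n16('cd'): parent n10 fail=0; on 'd' 0 → fail=0;  out ∅∪∅=∅
  n3('bad'): parent n2 fail=7; on 'd' 7 → fail=15;  out ∅∪{4}={4}
  n9('acd'): parent n8 fail=10; on 'd' 10 → fail=16;  out {1}∪∅={1}
  n12('cba'): parent n11 fail=1; on 'a' 1 → fail=2;  out ∅∪∅=∅
  n17('cdb'): parent n16 fail=0; on 'b' 0 → fail=1;  out {5}∪{3}={3,5}
  n4('badd'): parent n3 fail=15; on 'd' 15→0 → fail=0;  out ∅∪∅=∅
  n13('cbaa'): parent n12 fail=2; on 'a' 2→7→0 → fail=7;  out ∅∪∅=∅
  n5('badda'): parent n4 fail=0; on 'a' 0 → fail=7;  out ∅∪∅=∅
  n14('cbaaa'): parent n13 fail=7; on 'a' 7→0 → fail=7;  out {2}∪∅={2}
  n6('baddac'): parent n5 fail=7; on 'c' 7 → fail=8;  out {0}∪{6}={0,6}

Text stream:
pos 0 'a': at 7
pos 1 'c': at 8  → match P6@[0:1]
pos 2 'd': at 9  → match P1@[0:2]
pos 3 'c': at 10 (fail-walked)
pos 4 'a': at 7 (fail-walked)
pos 5 'd': at 15  → match P4@[4:5]
pos 6 'c': at 10 (fail-walked)
pos 7 'c': at 10 (fail-walked)
pos 8 'a': at 7 (fail-walked)
pos 9 'c': at 8  → match P6@[8:9]
pos 10 'b': at 11 (fail-walked)  → match P3@[10:10]
pos 11 'b': at 1 (fail-walked)  → match P3@[11:11]
pos 12 'a': at 2
pos 13 'd': at 3  → match P4@[12:13]
pos 14 'a': at 7 (fail-walked)
pos 15 'c': at 8  → match P6@[14:15]
pos 16 'd': at 9  → match P1@[14:16]
pos 17 'c': at 10 (fail-walked)
pos 18 'b': at 11  → match P3@[18:18]
pos 19 'b': at 1 (fail-walked)  → match P3@[19:19]
pos 20 'b': at 1 (fail-walked)  → match P3@[20:20]
pos 21 'c': at 10 (fail-walked)
pos 22 'b': at 11  → match P3@[22:22]
pos 23 'a': at 12
pos 24 'a': at 13
pos 25 'a': at 14  → match P2@[21:25]
pos 26 'a': at 7 (fail-walked)
pos 27 'c': at 8  → match P6@[26:27]
pos 28 'd': at 9  → match P1@[26:28]

All matches (sorted): [[1,6],[2,1],[5,4],[9,6],[10,3],[11,3],[13,4],[15,6],[16,1],[18,3],[19,3],[20,3],[22,3],[25,2],[27,6],[28,1]]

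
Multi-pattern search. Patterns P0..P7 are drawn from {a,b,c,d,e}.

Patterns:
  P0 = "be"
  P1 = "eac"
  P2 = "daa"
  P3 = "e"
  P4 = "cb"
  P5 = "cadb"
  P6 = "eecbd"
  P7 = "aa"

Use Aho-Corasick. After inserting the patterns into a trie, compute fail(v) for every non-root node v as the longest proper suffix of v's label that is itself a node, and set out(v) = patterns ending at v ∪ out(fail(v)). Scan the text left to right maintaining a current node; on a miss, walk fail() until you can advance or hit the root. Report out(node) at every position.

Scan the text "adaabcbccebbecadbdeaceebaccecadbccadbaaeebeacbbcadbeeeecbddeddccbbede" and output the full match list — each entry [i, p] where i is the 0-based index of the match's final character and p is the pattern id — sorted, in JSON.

Construct AC machine:
Trie (insert patterns):
  0='ε' goto a→18 b→1 c→9 d→6 e→3
  1='b' goto e→2
  2='be' goto ·  ←P0
  3='e' goto a→4 e→14  ←P3
  4='ea' goto c→5
  5='eac' goto ·  ←P1
  6='d' goto a→7
  7='da' goto a→8
  8='daa' goto ·  ←P2
  9='c' goto a→11 b→10
  10='cb' goto ·  ←P4
  11='ca' goto d→12
  12='cad' goto b→13
  13='cadb' goto ·  ←P5
  14='ee' goto c→15
  15='eec' goto b→16
  16='eecb' goto d→17
  17='eecbd' goto ·  ←P6
  18='a' goto a→19
  19='aa' goto ·  ←P7

BFS fail/out derivation:
  fail(1) 'b': from fail(0)=0 chase 'b': 0 ⇒ 0;  out=∅∪out(0)=∅
  fail(3) 'e': from fail(0)=0 chase 'e': 0 ⇒ 0;  out={3}∪out(0)={3}
  fail(6) 'd': from fail(0)=0 chase 'd': 0 ⇒ 0;  out=∅∪out(0)=∅
  fail(9) 'c': from fail(0)=0 chase 'c': 0 ⇒ 0;  out=∅∪out(0)=∅
  fail(18) 'a': from fail(0)=0 chase 'a': 0 ⇒ 0;  out=∅∪out(0)=∅
  fail(2) 'be': from fail(1)=0 chase 'e': 0 ⇒ 3;  out={0}∪out(3)={0,3}
  fail(4) 'ea': from fail(3)=0 chase 'a': 0 ⇒ 18;  out=∅∪out(18)=∅
  fail(7) 'da': from fail(6)=0 chase 'a': 0 ⇒ 18;  out=∅∪out(18)=∅
  fail(10) 'cb': from fail(9)=0 chase 'b': 0 ⇒ 1;  out={4}∪out(1)={4}
  fail(11) 'ca': from fail(9)=0 chase 'a': 0 ⇒ 18;  out=∅∪out(18)=∅
  fail(14) 'ee': from fail(3)=0 chase 'e': 0 ⇒ 3;  out=∅∪out(3)={3}
  fail(19) 'aa': from fail(18)=0 chase 'a': 0 ⇒ 18;  out={7}∪out(18)={7}
  fail(5) 'eac': from fail(4)=18 chase 'c': 18→0 ⇒ 9;  out={1}∪out(9)={1}
  fail(8) 'daa': from fail(7)=18 chase 'a': 18 ⇒ 19;  out={2}∪out(19)={2,7}
  fail(12) 'cad': from fail(11)=18 chase 'd': 18→0 ⇒ 6;  out=∅∪out(6)=∅
  fail(15) 'eec': from fail(14)=3 chase 'c': 3→0 ⇒ 9;  out=∅∪out(9)=∅
  fail(13) 'cadb': from fail(12)=6 chase 'b': 6→0 ⇒ 1;  out={5}∪out(1)={5}
  fail(16) 'eecb': from fail(15)=9 chase 'b': 9 ⇒ 10;  out=∅∪out(10)={4}
  fail(17) 'eecbd': from fail(16)=10 chase 'd': 10→1→0 ⇒ 6;  out={6}∪out(6)={6}

Scan:
[0] read 'a'  n0⇒n18
[1] read 'd'  n18⇒n6 (fail-walked)
[2] read 'a'  n6⇒n7
[3] read 'a'  n7⇒n8  ** P2@[1:3],P7@[2:3]
[4] read 'b'  n8⇒n1 (fail-walked)
[5] read 'c'  n1⇒n9 (fail-walked)
[6] read 'b'  n9⇒n10  ** P4@[5:6]
[7] read 'c'  n10⇒n9 (fail-walked)
[8] read 'c'  n9⇒n9 (fail-walked)
[9] read 'e'  n9⇒n3 (fail-walked)  ** P3@[9:9]
[10] read 'b'  n3⇒n1 (fail-walked)
[11] read 'b'  n1⇒n1 (fail-walked)
[12] read 'e'  n1⇒n2  ** P0@[11:12],P3@[12:12]
[13] read 'c'  n2⇒n9 (fail-walked)
[14] read 'a'  n9⇒n11
[15] read 'd'  n11⇒n12
[16] read 'b'  n12⇒n13  ** P5@[13:16]
[17] read 'd'  n13⇒n6 (fail-walked)
[18] read 'e'  n6⇒n3 (fail-walked)  ** P3@[18:18]
[19] read 'a'  n3⇒n4
[20] read 'c'  n4⇒n5  ** P1@[18:20]
[21] read 'e'  n5⇒n3 (fail-walked)  ** P3@[21:21]
[22] read 'e'  n3⇒n14  ** P3@[22:22]
[23] read 'b'  n14⇒n1 (fail-walked)
[24] read 'a'  n1⇒n18 (fail-walked)
[25] read 'c'  n18⇒n9 (fail-walked)
[26] read 'c'  n9⇒n9 (fail-walked)
[27] read 'e'  n9⇒n3 (fail-walked)  ** P3@[27:27]
[28] read 'c'  n3⇒n9 (fail-walked)
[29] read 'a'  n9⇒n11
[30] read 'd'  n11⇒n12
[31] read 'b'  n12⇒n13  ** P5@[28:31]
[32] read 'c'  n13⇒n9 (fail-walked)
[33] read 'c'  n9⇒n9 (fail-walked)
[34] read 'a'  n9⇒n11
[35] read 'd'  n11⇒n12
[36] read 'b'  n12⇒n13  ** P5@[33:36]
[37] read 'a'  n13⇒n18 (fail-walked)
[38] read 'a'  n18⇒n19  ** P7@[37:38]
[39] read 'e'  n19⇒n3 (fail-walked)  ** P3@[39:39]
[40] read 'e'  n3⇒n14  ** P3@[40:40]
[41] read 'b'  n14⇒n1 (fail-walked)
[42] read 'e'  n1⇒n2  ** P0@[41:42],P3@[42:42]
[43] read 'a'  n2⇒n4 (fail-walked)
[44] read 'c'  n4⇒n5  ** P1@[42:44]
[45] read 'b'  n5⇒n10 (fail-walked)  ** P4@[44:45]
[46] read 'b'  n10⇒n1 (fail-walked)
[47] read 'c'  n1⇒n9 (fail-walked)
[48] read 'a'  n9⇒n11
[49] read 'd'  n11⇒n12
[50] read 'b'  n12⇒n13  ** P5@[47:50]
[51] read 'e'  n13⇒n2 (fail-walked)  ** P0@[50:51],P3@[51:51]
[52] read 'e'  n2⇒n14 (fail-walked)  ** P3@[52:52]
[53] read 'e'  n14⇒n14 (fail-walked)  ** P3@[53:53]
[54] read 'e'  n14⇒n14 (fail-walked)  ** P3@[54:54]
[55] read 'c'  n14⇒n15
[56] read 'b'  n15⇒n16  ** P4@[55:56]
[57] read 'd'  n16⇒n17  ** P6@[53:57]
[58] read 'd'  n17⇒n6 (fail-walked)
[59] read 'e'  n6⇒n3 (fail-walked)  ** P3@[59:59]
[60] read 'd'  n3⇒n6 (fail-walked)
[61] read 'd'  n6⇒n6 (fail-walked)
[62] read 'c'  n6⇒n9 (fail-walked)
[63] read 'c'  n9⇒n9 (fail-walked)
[64] read 'b'  n9⇒n10  ** P4@[63:64]
[65] read 'b'  n10⇒n1 (fail-walked)
[66] read 'e'  n1⇒n2  ** P0@[65:66],P3@[66:66]
[67] read 'd'  n2⇒n6 (fail-walked)
[68] read 'e'  n6⇒n3 (fail-walked)  ** P3@[68:68]

All matches (sorted): [[3,2],[3,7],[6,4],[9,3],[12,0],[12,3],[16,5],[18,3],[20,1],[21,3],[22,3],[27,3],[31,5],[36,5],[38,7],[39,3],[40,3],[42,0],[42,3],[44,1],[45,4],[50,5],[51,0],[51,3],[52,3],[53,3],[54,3],[56,4],[57,6],[59,3],[64,4],[66,0],[66,3],[68,3]]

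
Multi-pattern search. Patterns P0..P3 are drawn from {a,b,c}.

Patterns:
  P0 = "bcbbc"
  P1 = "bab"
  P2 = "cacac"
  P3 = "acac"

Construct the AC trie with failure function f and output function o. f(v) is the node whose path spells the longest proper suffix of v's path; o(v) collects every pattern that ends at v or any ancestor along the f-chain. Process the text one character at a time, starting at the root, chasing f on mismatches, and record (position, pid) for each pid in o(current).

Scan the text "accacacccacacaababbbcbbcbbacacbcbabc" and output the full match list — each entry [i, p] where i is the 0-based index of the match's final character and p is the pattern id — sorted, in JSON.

Construct AC machine:
Trie nodes:
  0='ε' goto a→13 b→1 c→8
  1='b' goto a→6 c→2
  2='bc' goto b→3
  3='bcb' goto b→4
  4='bcbb' goto c→5
  5='bcbbc' goto ·  ←P0
  6='ba' goto b→7
  7='bab' goto ·  ←P1
  8='c' goto a→9
  9='ca' goto c→10
  10='cac' goto a→11
  11='caca' goto c→12
  12='cacac' goto ·  ←P2
  13='a' goto c→14
  14='ac' goto a→15
  15='aca' goto c→16
  16='acac' goto ·  ←P3

BFS fail/out derivation:
  fail(1) 'b': from fail(0)=0 chase 'b': 0 ⇒ 0;  out=∅∪out(0)=∅
  fail(8) 'c': from fail(0)=0 chase 'c': 0 ⇒ 0;  out=∅∪out(0)=∅
  fail(13) 'a': from fail(0)=0 chase 'a': 0 ⇒ 0;  out=∅∪out(0)=∅
  fail(2) 'bc': from fail(1)=0 chase 'c': 0 ⇒ 8;  out=∅∪out(8)=∅
  fail(6) 'ba': from fail(1)=0 chase 'a': 0 ⇒ 13;  out=∅∪out(13)=∅
  fail(9) 'ca': from fail(8)=0 chase 'a': 0 ⇒ 13;  out=∅∪out(13)=∅
  fail(14) 'ac': from fail(13)=0 chase 'c': 0 ⇒ 8;  out=∅∪out(8)=∅
  fail(3) 'bcb': from fail(2)=8 chase 'b': 8→0 ⇒ 1;  out=∅∪out(1)=∅
  fail(7) 'bab': from fail(6)=13 chase 'b': 13→0 ⇒ 1;  out={1}∪out(1)={1}
  fail(10) 'cac': from fail(9)=13 chase 'c': 13 ⇒ 14;  out=∅∪out(14)=∅
  fail(15) 'aca': from fail(14)=8 chase 'a': 8 ⇒ 9;  out=∅∪out(9)=∅
  fail(4) 'bcbb': from fail(3)=1 chase 'b': 1→0 ⇒ 1;  out=∅∪out(1)=∅
  fail(11) 'caca': from fail(10)=14 chase 'a': 14 ⇒ 15;  out=∅∪out(15)=∅
  fail(16) 'acac': from fail(15)=9 chase 'c': 9 ⇒ 10;  out={3}∪out(10)={3}
  fail(5) 'bcbbc': from fail(4)=1 chase 'c': 1 ⇒ 2;  out={0}∪out(2)={0}
  fail(12) 'cacac': from fail(11)=15 chase 'c': 15 ⇒ 16;  out={2}∪out(16)={2,3}

Scan:
[0] read 'a'  n0⇒n13
[1] read 'c'  n13⇒n14
[2] read 'c'  n14⇒n8 (fail-walked)
[3] read 'a'  n8⇒n9
[4] read 'c'  n9⇒n10
[5] read 'a'  n10⇒n11
[6] read 'c'  n11⇒n12  emit P2@[2:6],P3@[3:6]
[7] read 'c'  n12⇒n8 (fail-walked)
[8] read 'c'  n8⇒n8 (fail-walked)
[9] read 'a'  n8⇒n9
[10] read 'c'  n9⇒n10
[11] read 'a'  n10⇒n11
[12] read 'c'  n11⇒n12  emit P2@[8:12],P3@[9:12]
[13] read 'a'  n12⇒n11 (fail-walked)
[14] read 'a'  n11⇒n13 (fail-walked)
[15] read 'b'  n13⇒n1 (fail-walked)
[16] read 'a'  n1⇒n6
[17] read 'b'  n6⇒n7  emit P1@[15:17]
[18] read 'b'  n7⇒n1 (fail-walked)
[19] read 'b'  n1⇒n1 (fail-walked)
[20] read 'c'  n1⇒n2
[21] read 'b'  n2⇒n3
[22] read 'b'  n3⇒n4
[23] read 'c'  n4⇒n5  emit P0@[19:23]
[24] read 'b'  n5⇒n3 (fail-walked)
[25] read 'b'  n3⇒n4
[26] read 'a'  n4⇒n6 (fail-walked)
[27] read 'c'  n6⇒n14 (fail-walked)
[28] read 'a'  n14⇒n15
[29] read 'c'  n15⇒n16  emit P3@[26:29]
[30] read 'b'  n16⇒n1 (fail-walked)
[31] read 'c'  n1⇒n2
[32] read 'b'  n2⇒n3
[33] read 'a'  n3⇒n6 (fail-walked)
[34] read 'b'  n6⇒n7  emit P1@[32:34]
[35] read 'c'  n7⇒n2 (fail-walked)

Result: [[6,2],[6,3],[12,2],[12,3],[17,1],[23,0],[29,3],[34,1]]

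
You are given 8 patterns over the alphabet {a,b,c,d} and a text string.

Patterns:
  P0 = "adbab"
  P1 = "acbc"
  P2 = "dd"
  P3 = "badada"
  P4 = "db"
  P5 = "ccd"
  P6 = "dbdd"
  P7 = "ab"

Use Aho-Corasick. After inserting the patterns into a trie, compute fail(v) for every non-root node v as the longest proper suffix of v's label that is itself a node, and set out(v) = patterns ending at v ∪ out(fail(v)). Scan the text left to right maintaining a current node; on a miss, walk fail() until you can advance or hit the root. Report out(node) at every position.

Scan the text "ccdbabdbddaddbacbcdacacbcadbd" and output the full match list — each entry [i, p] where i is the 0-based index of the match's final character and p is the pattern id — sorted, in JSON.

Construct AC machine:
Trie (insert patterns):
  n0 'ε': a→1 b→11 c→18 d→9
  n1 'a': b→23 c→6 d→2
  n2 'ad': b→3
  n3 'adb': a→4
  n4 'adba': b→5
  n5 'adbab': ·  [P0 ends]
  n6 'ac': b→7
  n7 'acb': c→8
  n8 'acbc': ·  [P1 ends]
  n9 'd': b→17 d→10
  n10 'dd': ·  [P2 ends]
  n11 'b': a→12
  n12 'ba': d→13
  n13 'bad': a→14
  n14 'bada': d→15
  n15 'badad': a→16
  n16 'badada': ·  [P3 ends]
  n17 'db': d→21  [P4 ends]
  n18 'c': c→19
  n19 'cc': d→20
  n20 'ccd': ·  [P5 ends]
  n21 'dbd': d→22
  n22 'dbdd': ·  [P6 ends]
  n23 'ab': ·  [P7 ends]

Failure links (BFS by depth):
  n1('a'): parent n0 fail=0; on 'a' 0 → fail=0;  out ∅∪∅=∅
  n9('d'): parent n0 fail=0; on 'd' 0 → fail=0;  out ∅∪∅=∅
  n11('b'): parent n0 fail=0; on 'b' 0 → fail=0;  out ∅∪∅=∅
  n18('c'): parent n0 fail=0; on 'c' 0 → fail=0;  out ∅∪∅=∅
  n2('ad'): parent n1 fail=0; on 'd' 0 → fail=9;  out ∅∪∅=∅
  n6('ac'): parent n1 fail=0; on 'c' 0 → fail=18;  out ∅∪∅=∅
  n10('dd'): parent n9 fail=0; on 'd' 0 → fail=9;  out {2}∪∅={2}
  n12('ba'): parent n11 fail=0; on 'a' 0 → fail=1;  out ∅∪∅=∅
  n17('db'): parent n9 fail=0; on 'b' 0 → fail=11;  out {4}∪∅={4}
  n19('cc'): parent n18 fail=0; on 'c' 0 → fail=18;  out ∅∪∅=∅
  n23('ab'): parent n1 fail=0; on 'b' 0 → fail=11;  out {7}∪∅={7}
  n3('adb'): parent n2 fail=9; on 'b' 9 → fail=17;  out ∅∪{4}={4}
  n7('acb'): parent n6 fail=18; on 'b' 18→0 → fail=11;  out ∅∪∅=∅
  n13('bad'): parent n12 fail=1; on 'd' 1 → fail=2;  out ∅∪∅=∅
  n20('ccd'): parent n19 fail=18; on 'd' 18→0 → fail=9;  out {5}∪∅={5}
  n21('dbd'): parent n17 fail=11; on 'd' 11→0 → fail=9;  out ∅∪∅=∅
  n4('adba'): parent n3 fail=17; on 'a' 17→11 → fail=12;  out ∅∪∅=∅
  n8('acbc'): parent n7 fail=11; on 'c' 11→0 → fail=18;  out {1}∪∅={1}
  n14('bada'): parent n13 fail=2; on 'a' 2→9→0 → fail=1;  out ∅∪∅=∅
  n22('dbdd'): parent n21 fail=9; on 'd' 9 → fail=10;  out {6}∪{2}={2,6}
  n5('adbab'): parent n4 fail=12; on 'b' 12→1 → fail=23;  out {0}∪{7}={0,7}
  n15('badad'): parent n14 fail=1; on 'd' 1 → fail=2;  out ∅∪∅=∅
  n16('badada'): parent n15 fail=2; on 'a' 2→9→0 → fail=1;  out {3}∪∅={3}

Scan:
pos 0 'c': at 18
pos 1 'c': at 19
pos 2 'd': at 20  ** P5@[0:2]
pos 3 'b': at 17 ·f  ** P4@[2:3]
pos 4 'a': at 12 ·f
pos 5 'b': at 23 ·f  ** P7@[4:5]
pos 6 'd': at 9 ·f
pos 7 'b': at 17  ** P4@[6:7]
pos 8 'd': at 21
pos 9 'd': at 22  ** P2@[8:9],P6@[6:9]
pos 10 'a': at 1 ·f
pos 11 'd': at 2
pos 12 'd': at 10 ·f  ** P2@[11:12]
pos 13 'b': at 17 ·f  ** P4@[12:13]
pos 14 'a': at 12 ·f
pos 15 'c': at 6 ·f
pos 16 'b': at 7
pos 17 'c': at 8  ** P1@[14:17]
pos 18 'd': at 9 ·f
pos 19 'a': at 1 ·f
pos 20 'c': at 6
pos 21 'a': at 1 ·f
pos 22 'c': at 6
pos 23 'b': at 7
pos 24 'c': at 8  ** P1@[21:24]
pos 25 'a': at 1 ·f
pos 26 'd': at 2
pos 27 'b': at 3  ** P4@[26:27]
pos 28 'd': at 21 ·f

Result: [[2,5],[3,4],[5,7],[7,4],[9,2],[9,6],[12,2],[13,4],[17,1],[24,1],[27,4]]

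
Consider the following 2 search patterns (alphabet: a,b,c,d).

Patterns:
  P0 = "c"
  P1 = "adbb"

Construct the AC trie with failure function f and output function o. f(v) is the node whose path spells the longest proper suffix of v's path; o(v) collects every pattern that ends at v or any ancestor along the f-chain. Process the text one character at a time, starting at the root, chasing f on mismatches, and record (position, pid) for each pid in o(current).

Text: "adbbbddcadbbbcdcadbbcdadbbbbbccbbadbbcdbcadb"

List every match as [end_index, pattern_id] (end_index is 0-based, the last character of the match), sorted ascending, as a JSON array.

Build:
Trie nodes:
  0='ε' goto a→2 c→1
  1='c' goto ·  ←P0
  2='a' goto d→3
  3='ad' goto b→4
  4='adb' goto b→5
  5='adbb' goto ·  ←P1

BFS fail/out derivation:
  n1('c'): parent n0 fail=0; on 'c' 0 → fail=0;  out {0}∪∅={0}
  n2('a'): parent n0 fail=0; on 'a' 0 → fail=0;  out ∅∪∅=∅
  n3('ad'): parent n2 fail=0; on 'd' 0 → fail=0;  out ∅∪∅=∅
  n4('adb'): parent n3 fail=0; on 'b' 0 → fail=0;  out ∅∪∅=∅
  n5('adbb'): parent n4 fail=0; on 'b' 0 → fail=0;  out {1}∪∅={1}

Run:
[0] read 'a'  n0⇒n2
[1] read 'd'  n2⇒n3
[2] read 'b'  n3⇒n4
[3] read 'b'  n4⇒n5  → match P1@[0:3]
[4] read 'b'  n5⇒n0 ·f
[5] read 'd'  n0⇒n0
[6] read 'd'  n0⇒n0
[7] read 'c'  n0⇒n1  → match P0@[7:7]
[8] read 'a'  n1⇒n2 ·f
[9] read 'd'  n2⇒n3
[10] read 'b'  n3⇒n4
[11] read 'b'  n4⇒n5  → match P1@[8:11]
[12] read 'b'  n5⇒n0 ·f
[13] read 'c'  n0⇒n1  → match P0@[13:13]
[14] read 'd'  n1⇒n0 ·f
[15] read 'c'  n0⇒n1  → match P0@[15:15]
[16] read 'a'  n1⇒n2 ·f
[17] read 'd'  n2⇒n3
[18] read 'b'  n3⇒n4
[19] read 'b'  n4⇒n5  → match P1@[16:19]
[20] read 'c'  n5⇒n1 ·f  → match P0@[20:20]
[21] read 'd'  n1⇒n0 ·f
[22] read 'a'  n0⇒n2
[23] read 'd'  n2⇒n3
[24] read 'b'  n3⇒n4
[25] read 'b'  n4⇒n5  → match P1@[22:25]
[26] read 'b'  n5⇒n0 ·f
[27] read 'b'  n0⇒n0
[28] read 'b'  n0⇒n0
[29] read 'c'  n0⇒n1  → match P0@[29:29]
[30] read 'c'  n1⇒n1 ·f  → match P0@[30:30]
[31] read 'b'  n1⇒n0 ·f
[32] read 'b'  n0⇒n0
[33] read 'a'  n0⇒n2
[34] read 'd'  n2⇒n3
[35] read 'b'  n3⇒n4
[36] read 'b'  n4⇒n5  → match P1@[33:36]
[37] read 'c'  n5⇒n1 ·f  → match P0@[37:37]
[38] read 'd'  n1⇒n0 ·f
[39] read 'b'  n0⇒n0
[40] read 'c'  n0⇒n1  → match P0@[40:40]
[41] read 'a'  n1⇒n2 ·f
[42] read 'd'  n2⇒n3
[43] read 'b'  n3⇒n4

Matches: [[3,1],[7,0],[11,1],[13,0],[15,0],[19,1],[20,0],[25,1],[29,0],[30,0],[36,1],[37,0],[40,0]]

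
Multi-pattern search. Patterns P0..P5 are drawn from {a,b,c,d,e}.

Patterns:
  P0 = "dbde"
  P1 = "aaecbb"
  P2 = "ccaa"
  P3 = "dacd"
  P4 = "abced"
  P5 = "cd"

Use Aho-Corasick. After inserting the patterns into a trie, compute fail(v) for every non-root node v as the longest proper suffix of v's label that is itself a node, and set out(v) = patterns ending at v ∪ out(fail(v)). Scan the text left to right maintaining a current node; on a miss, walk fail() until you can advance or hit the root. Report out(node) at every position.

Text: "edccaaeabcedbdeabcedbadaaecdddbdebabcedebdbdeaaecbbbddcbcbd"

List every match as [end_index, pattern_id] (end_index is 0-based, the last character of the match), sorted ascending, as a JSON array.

Build:
Trie (insert patterns):
  0='ε' goto a→5 c→11 d→1
  1='d' goto a→15 b→2
  2='db' goto d→3
  3='dbd' goto e→4
  4='dbde' goto ·  ←P0
  5='a' goto a→6 b→18
  6='aa' goto e→7
  7='aae' goto c→8
  8='aaec' goto b→9
  9='aaecb' goto b→10
  10='aaecbb' goto ·  ←P1
  11='c' goto c→12 d→22
  12='cc' goto a→13
  13='cca' goto a→14
  14='ccaa' goto ·  ←P2
  15='da' goto c→16
  16='dac' goto d→17
  17='dacd' goto ·  ←P3
  18='ab' goto c→19
  19='abc' goto e→20
  20='abce' goto d→21
  21='abced' goto ·  ←P4
  22='cd' goto ·  ←P5

Failure links (BFS by depth):
  fail(1) 'd': from fail(0)=0 chase 'd': 0 ⇒ 0;  out=∅∪out(0)=∅
  fail(5) 'a': from fail(0)=0 chase 'a': 0 ⇒ 0;  out=∅∪out(0)=∅
  fail(11) 'c': from fail(0)=0 chase 'c': 0 ⇒ 0;  out=∅∪out(0)=∅
  fail(2) 'db': from fail(1)=0 chase 'b': 0 ⇒ 0;  out=∅∪out(0)=∅
  fail(6) 'aa': from fail(5)=0 chase 'a': 0 ⇒ 5;  out=∅∪out(5)=∅
  fail(12) 'cc': from fail(11)=0 chase 'c': 0 ⇒ 11;  out=∅∪out(11)=∅
  fail(15) 'da': from fail(1)=0 chase 'a': 0 ⇒ 5;  out=∅∪out(5)=∅
  fail(18) 'ab': from fail(5)=0 chase 'b': 0 ⇒ 0;  out=∅∪out(0)=∅
  fail(22) 'cd': from fail(11)=0 chase 'd': 0 ⇒ 1;  out={5}∪out(1)={5}
  fail(3) 'dbd': from fail(2)=0 chase 'd': 0 ⇒ 1;  out=∅∪out(1)=∅
  fail(7) 'aae': from fail(6)=5 chase 'e': 5→0 ⇒ 0;  out=∅∪out(0)=∅
  fail(13) 'cca': from fail(12)=11 chase 'a': 11→0 ⇒ 5;  out=∅∪out(5)=∅
  fail(16) 'dac': from fail(15)=5 chase 'c': 5→0 ⇒ 11;  out=∅∪out(11)=∅
  fail(19) 'abc': from fail(18)=0 chase 'c': 0 ⇒ 11;  out=∅∪out(11)=∅
  fail(4) 'dbde': from fail(3)=1 chase 'e': 1→0 ⇒ 0;  out={0}∪out(0)={0}
  fail(8) 'aaec': from fail(7)=0 chase 'c': 0 ⇒ 11;  out=∅∪out(11)=∅
  fail(14) 'ccaa': from fail(13)=5 chase 'a': 5 ⇒ 6;  out={2}∪out(6)={2}
  fail(17) 'dacd': from fail(16)=11 chase 'd': 11 ⇒ 22;  out={3}∪out(22)={3,5}
  fail(20) 'abce': from fail(19)=11 chase 'e': 11→0 ⇒ 0;  out=∅∪out(0)=∅
  fail(9) 'aaecb': from fail(8)=11 chase 'b': 11→0 ⇒ 0;  out=∅∪out(0)=∅
  fail(21) 'abced': from fail(20)=0 chase 'd': 0 ⇒ 1;  out={4}∪out(1)={4}
  fail(10) 'aaecbb': from fail(9)=0 chase 'b': 0 ⇒ 0;  out={1}∪out(0)={1}

Text stream:
i=0 'e': node 0→0
i=1 'd': node 0→1
i=2 'c': node 1→11 (via fail)
i=3 'c': node 11→12
i=4 'a': node 12→13
i=5 'a': node 13→14  emit P2@[2:5]
i=6 'e': node 14→7 (via fail)
i=7 'a': node 7→5 (via fail)
i=8 'b': node 5→18
i=9 'c': node 18→19
i=10 'e': node 19→20
i=11 'd': node 20→21  emit P4@[7:11]
i=12 'b': node 21→2 (via fail)
i=13 'd': node 2→3
i=14 'e': node 3→4  emit P0@[11:14]
i=15 'a': node 4→5 (via fail)
i=16 'b': node 5→18
i=17 'c': node 18→19
i=18 'e': node 19→20
i=19 'd': node 20→21  emit P4@[15:19]
i=20 'b': node 21→2 (via fail)
i=21 'a': node 2→5 (via fail)
i=22 'd': node 5→1 (via fail)
i=23 'a': node 1→15
i=24 'a': node 15→6 (via fail)
i=25 'e': node 6→7
i=26 'c': node 7→8
i=27 'd': node 8→22 (via fail)  emit P5@[26:27]
i=28 'd': node 22→1 (via fail)
i=29 'd': node 1→1 (via fail)
i=30 'b': node 1→2
i=31 'd': node 2→3
i=32 'e': node 3→4  emit P0@[29:32]
i=33 'b': node 4→0 (via fail)
i=34 'a': node 0→5
i=35 'b': node 5→18
i=36 'c': node 18→19
i=37 'e': node 19→20
i=38 'd': node 20→21  emit P4@[34:38]
i=39 'e': node 21→0 (via fail)
i=40 'b': node 0→0
i=41 'd': node 0→1
i=42 'b': node 1→2
i=43 'd': node 2→3
i=44 'e': node 3→4  emit P0@[41:44]
i=45 'a': node 4→5 (via fail)
i=46 'a': node 5→6
i=47 'e': node 6→7
i=48 'c': node 7→8
i=49 'b': node 8→9
i=50 'b': node 9→10  emit P1@[45:50]
i=51 'b': node 10→0 (via fail)
i=52 'd': node 0→1
i=53 'd': node 1→1 (via fail)
i=54 'c': node 1→11 (via fail)
i=55 'b': node 11→0 (via fail)
i=56 'c': node 0→11
i=57 'b': node 11→0 (via fail)
i=58 'd': node 0→1

All matches (sorted): [[5,2],[11,4],[14,0],[19,4],[27,5],[32,0],[38,4],[44,0],[50,1]]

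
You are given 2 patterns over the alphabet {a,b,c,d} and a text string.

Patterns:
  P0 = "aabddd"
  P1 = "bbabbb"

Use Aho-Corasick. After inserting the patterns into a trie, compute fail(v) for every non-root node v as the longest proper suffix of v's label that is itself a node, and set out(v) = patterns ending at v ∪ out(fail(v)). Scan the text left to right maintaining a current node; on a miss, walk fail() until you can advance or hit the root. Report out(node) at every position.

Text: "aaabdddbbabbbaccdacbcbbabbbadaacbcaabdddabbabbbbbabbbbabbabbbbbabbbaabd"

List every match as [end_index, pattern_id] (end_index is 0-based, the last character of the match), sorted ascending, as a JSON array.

Build:
Trie nodes:
  0='ε' goto a→1 b→7
  1='a' goto a→2
  2='aa' goto b→3
  3='aab' goto d→4
  4='aabd' goto d→5
  5='aabdd' goto d→6
  6='aabddd' goto ·  ←P0
  7='b' goto b→8
  8='bb' goto a→9
  9='bba' goto b→10
  10='bbab' goto b→11
  11='bbabb' goto b→12
  12='bbabbb' goto ·  ←P1

BFS fail/out derivation:
  n1('a'): parent n0 fail=0; on 'a' 0 → fail=0;  out ∅∪∅=∅
  n7('b'): parent n0 fail=0; on 'b' 0 → fail=0;  out ∅∪∅=∅
  n2('aa'): parent n1 fail=0; on 'a' 0 → fail=1;  out ∅∪∅=∅
  n8('bb'): parent n7 fail=0; on 'b' 0 → fail=7;  out ∅∪∅=∅
  n3('aab'): parent n2 fail=1; on 'b' 1→0 → fail=7;  out ∅∪∅=∅
  n9('bba'): parent n8 fail=7; on 'a' 7→0 → fail=1;  out ∅∪∅=∅
  n4('aabd'): parent n3 fail=7; on 'd' 7→0 → fail=0;  out ∅∪∅=∅
  n10('bbab'): parent n9 fail=1; on 'b' 1→0 → fail=7;  out ∅∪∅=∅
  n5('aabdd'): parent n4 fail=0; on 'd' 0 → fail=0;  out ∅∪∅=∅
  n11('bbabb'): parent n10 fail=7; on 'b' 7 → fail=8;  out ∅∪∅=∅
  n6('aabddd'): parent n5 fail=0; on 'd' 0 → fail=0;  out {0}∪∅={0}
  n12('bbabbb'): parent n11 fail=8; on 'b' 8→7 → fail=8;  out {1}∪∅={1}

Scan:
i=0 'a': node 0→1
i=1 'a': node 1→2
i=2 'a': node 2→2 ·f
i=3 'b': node 2→3
i=4 'd': node 3→4
i=5 'd': node 4→5
i=6 'd': node 5→6  → match P0@[1:6]
i=7 'b': node 6→7 ·f
i=8 'b': node 7→8
i=9 'a': node 8→9
i=10 'b': node 9→10
i=11 'b': node 10→11
i=12 'b': node 11→12  → match P1@[7:12]
i=13 'a': node 12→9 ·f
i=14 'c': node 9→0 ·f
i=15 'c': node 0→0
i=16 'd': node 0→0
i=17 'a': node 0→1
i=18 'c': node 1→0 ·f
i=19 'b': node 0→7
i=20 'c': node 7→0 ·f
i=21 'b': node 0→7
i=22 'b': node 7→8
i=23 'a': node 8→9
i=24 'b': node 9→10
i=25 'b': node 10→11
i=26 'b': node 11→12  → match P1@[21:26]
i=27 'a': node 12→9 ·f
i=28 'd': node 9→0 ·f
i=29 'a': node 0→1
i=30 'a': node 1→2
i=31 'c': node 2→0 ·f
i=32 'b': node 0→7
i=33 'c': node 7→0 ·f
i=34 'a': node 0→1
i=35 'a': node 1→2
i=36 'b': node 2→3
i=37 'd': node 3→4
i=38 'd': node 4→5
i=39 'd': node 5→6  → match P0@[34:39]
i=40 'a': node 6→1 ·f
i=41 'b': node 1→7 ·f
i=42 'b': node 7→8
i=43 'a': node 8→9
i=44 'b': node 9→10
i=45 'b': node 10→11
i=46 'b': node 11→12  → match P1@[41:46]
i=47 'b': node 12→8 ·f
i=48 'b': node 8→8 ·f
i=49 'a': node 8→9
i=50 'b': node 9→10
i=51 'b': node 10→11
i=52 'b': node 11→12  → match P1@[47:52]
i=53 'b': node 12→8 ·f
i=54 'a': node 8→9
i=55 'b': node 9→10
i=56 'b': node 10→11
i=57 'a': node 11→9 ·f
i=58 'b': node 9→10
i=59 'b': node 10→11
i=60 'b': node 11→12  → match P1@[55:60]
i=61 'b': node 12→8 ·f
i=62 'b': node 8→8 ·f
i=63 'a': node 8→9
i=64 'b': node 9→10
i=65 'b': node 10→11
i=66 'b': node 11→12  → match P1@[61:66]
i=67 'a': node 12→9 ·f
i=68 'a': node 9→2 ·f
i=69 'b': node 2→3
i=70 'd': node 3→4

All matches (sorted): [[6,0],[12,1],[26,1],[39,0],[46,1],[52,1],[60,1],[66,1]]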